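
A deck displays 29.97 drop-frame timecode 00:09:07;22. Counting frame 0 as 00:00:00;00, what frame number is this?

As if non-drop at 30 labels/s: (0 × 3600 + 9 × 60 + 7) × 30 + 22 = 16432.
Minute boundaries passed: 9; those not divisible by 10: 9 − 0 = 9; dropped labels = 2 × 9 = 18.
Actual frame index = 16432 − 18 = 16414.

16414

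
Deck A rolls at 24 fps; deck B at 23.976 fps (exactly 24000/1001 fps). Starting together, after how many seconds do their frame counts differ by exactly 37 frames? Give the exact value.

37037/24 seconds

The gap grows by |24000/1001 − 24| = 24/1001 frames per second.
Time for a 37-frame gap: 37 ÷ (24/1001) = 37037/24 s.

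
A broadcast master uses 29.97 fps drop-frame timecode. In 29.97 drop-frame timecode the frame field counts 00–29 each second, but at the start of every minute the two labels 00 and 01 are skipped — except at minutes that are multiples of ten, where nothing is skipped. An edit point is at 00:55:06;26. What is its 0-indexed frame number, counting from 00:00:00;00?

Complete 10-minute blocks: 5, each 17982 frames → 89910.
Remaining 5 whole minutes in the current block: 1800 + 4 × 1798 = 8992 frames.
Within the current minute: 6 × 30 + 26 − 2 = 204 (labels ;00/;01 skipped at this minute). Total = 89910 + 8992 + 204 = 99106.

99106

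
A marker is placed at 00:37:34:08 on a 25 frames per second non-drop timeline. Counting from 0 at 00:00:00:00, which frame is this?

frame 56358

Total seconds to the label: (0 × 3600 + 37 × 60 + 34) = 2254.
Frame index = 2254 × 25 + 8 = 56358.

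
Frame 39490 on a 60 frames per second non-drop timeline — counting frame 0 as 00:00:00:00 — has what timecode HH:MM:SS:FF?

39490 ÷ 60 = 658 full seconds, remainder 10 frames.
658 s = 0 h 10 min 58 s.
Timecode: 00:10:58:10.

00:10:58:10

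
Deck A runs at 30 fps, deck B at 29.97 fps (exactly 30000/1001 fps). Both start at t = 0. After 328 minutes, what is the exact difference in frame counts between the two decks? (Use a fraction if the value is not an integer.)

328 min = 19680 s.
A emits 30 × 19680 = 590400 frames; B emits 30000/1001 × 19680 = 590400000/1001.
Difference = 590400/1001 frames (≈ 589.8102); B is behind A.

590400/1001 frames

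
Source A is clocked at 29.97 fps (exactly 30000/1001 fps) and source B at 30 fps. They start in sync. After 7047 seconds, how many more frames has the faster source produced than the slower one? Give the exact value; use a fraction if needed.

211410/1001 frames

A emits 30000/1001 × 7047 = 211410000/1001 frames; B emits 30 × 7047 = 211410.
Difference = 211410/1001 frames (≈ 211.1988); B is ahead of A.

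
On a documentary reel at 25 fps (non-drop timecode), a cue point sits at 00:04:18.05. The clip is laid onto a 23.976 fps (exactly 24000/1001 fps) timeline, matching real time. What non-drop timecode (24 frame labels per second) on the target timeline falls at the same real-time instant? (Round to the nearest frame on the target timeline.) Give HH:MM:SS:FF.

00:04:17:23

Source frame index: (0×3600 + 4×60 + 18) × 25 + 5 = 6455.
Real time: 6455 / (25) = 1291/5 s.
Target frame: (1291/5) × (24000/1001) = 6196800/1001 ≈ 6190.609 → 6191.
At 24 labels/s: frame 6191 → 00:04:17:23.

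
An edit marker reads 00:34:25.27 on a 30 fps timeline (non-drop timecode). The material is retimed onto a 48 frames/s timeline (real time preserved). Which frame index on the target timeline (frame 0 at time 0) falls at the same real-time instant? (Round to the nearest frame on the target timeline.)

frame 99163

Source frame index: (0×3600 + 34×60 + 25) × 30 + 27 = 61977.
Real time: 61977 / (30) = 20659/10 s.
Target frame: (20659/10) × (48) = 495816/5 ≈ 99163.200 → 99163.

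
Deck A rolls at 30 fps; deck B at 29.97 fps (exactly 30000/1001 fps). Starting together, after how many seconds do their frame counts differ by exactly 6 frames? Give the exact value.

The gap grows by |30000/1001 − 30| = 30/1001 frames per second.
Time for a 6-frame gap: 6 ÷ (30/1001) = 200.2 s.

200.2 seconds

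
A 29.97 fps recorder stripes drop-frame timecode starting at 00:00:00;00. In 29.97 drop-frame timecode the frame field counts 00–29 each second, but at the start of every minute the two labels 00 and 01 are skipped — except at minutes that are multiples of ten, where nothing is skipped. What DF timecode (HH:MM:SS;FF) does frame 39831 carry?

00:22:09;01

Each 10-minute DF block holds 10 × 60 × 30 − 9 × 2 = 17982 frames. 39831 ÷ 17982 → 2 full blocks, remainder 3867.
Within the partial block the first minute is 1800 frames and each further minute 1798, so 2 further minute boundaries passed. Total skipped labels = 18 × 2 + 2 × 2 = 40.
Non-drop label index = 39831 + 40 = 39871; at 30 labels/s that is 00:22:09:01, i.e. DF 00:22:09;01.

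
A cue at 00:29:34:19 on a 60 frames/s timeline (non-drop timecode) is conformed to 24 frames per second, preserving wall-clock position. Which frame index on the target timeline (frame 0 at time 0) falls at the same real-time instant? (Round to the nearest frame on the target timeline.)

Source frame index: (0×3600 + 29×60 + 34) × 60 + 19 = 106459.
Real time: 106459 / (60) = 106459/60 s.
Target frame: (106459/60) × (24) = 212918/5 ≈ 42583.600 → 42584.

frame 42584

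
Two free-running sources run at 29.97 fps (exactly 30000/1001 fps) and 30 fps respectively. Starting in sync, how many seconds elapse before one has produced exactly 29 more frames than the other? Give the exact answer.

The gap grows by |30 − 30000/1001| = 30/1001 frames per second.
Time for a 29-frame gap: 29 ÷ (30/1001) = 29029/30 s.

29029/30 seconds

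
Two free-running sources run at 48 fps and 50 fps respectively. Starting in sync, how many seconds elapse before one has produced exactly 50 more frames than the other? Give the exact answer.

25 seconds

The gap grows by |50 − 48| = 2 frames per second.
Time for a 50-frame gap: 50 ÷ (2) = 25 s.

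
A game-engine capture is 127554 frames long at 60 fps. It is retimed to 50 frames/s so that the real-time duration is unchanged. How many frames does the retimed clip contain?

106295 frames

Target frames = source frames × (target rate / source rate) = 127554 × (50)/(60) = 127554 × 5/6 = 106295.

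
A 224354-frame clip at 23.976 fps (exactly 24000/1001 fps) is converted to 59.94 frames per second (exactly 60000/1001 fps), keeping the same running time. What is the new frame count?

560885 frames

Target frames = source frames × (target rate / source rate) = 224354 × (60000/1001)/(24000/1001) = 224354 × 5/2 = 560885.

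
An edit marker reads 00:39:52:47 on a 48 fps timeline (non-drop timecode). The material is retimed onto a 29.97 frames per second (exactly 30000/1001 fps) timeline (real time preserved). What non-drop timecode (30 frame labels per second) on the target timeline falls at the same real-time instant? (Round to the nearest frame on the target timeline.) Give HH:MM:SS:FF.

Source frame index: (0×3600 + 39×60 + 52) × 48 + 47 = 114863.
Real time: 114863 / (48) = 114863/48 s.
Target frame: (114863/48) × (30000/1001) = 10255625/143 ≈ 71717.657 → 71718.
At 30 labels/s: frame 71718 → 00:39:50:18.

00:39:50:18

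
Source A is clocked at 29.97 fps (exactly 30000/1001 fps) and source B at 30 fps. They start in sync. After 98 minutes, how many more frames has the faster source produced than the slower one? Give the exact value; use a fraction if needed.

25200/143 frames

98 min = 5880 s.
A emits 30000/1001 × 5880 = 25200000/143 frames; B emits 30 × 5880 = 176400.
Difference = 25200/143 frames (≈ 176.2238); B is ahead of A.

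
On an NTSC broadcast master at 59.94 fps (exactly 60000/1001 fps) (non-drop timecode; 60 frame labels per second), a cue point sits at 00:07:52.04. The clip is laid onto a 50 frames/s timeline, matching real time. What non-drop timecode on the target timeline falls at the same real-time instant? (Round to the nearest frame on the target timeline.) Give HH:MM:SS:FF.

00:07:52:27

Source frame index: (0×3600 + 7×60 + 52) × 60 + 4 = 28324.
Real time: 28324 / (60000/1001) = 7088081/15000 s.
Target frame: (7088081/15000) × (50) = 7088081/300 ≈ 23626.937 → 23627.
At 50 labels/s: frame 23627 → 00:07:52:27.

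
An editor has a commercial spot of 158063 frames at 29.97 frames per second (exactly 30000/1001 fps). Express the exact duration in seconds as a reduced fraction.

158221063/30000 seconds

Running time = 158063 ÷ (30000/1001) = 158063 × 1001/30000 = 158221063/30000 s.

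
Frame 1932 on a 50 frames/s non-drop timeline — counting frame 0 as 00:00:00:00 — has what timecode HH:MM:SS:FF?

00:00:38:32

1932 ÷ 50 = 38 full seconds, remainder 32 frames.
38 s = 0 h 0 min 38 s.
Timecode: 00:00:38:32.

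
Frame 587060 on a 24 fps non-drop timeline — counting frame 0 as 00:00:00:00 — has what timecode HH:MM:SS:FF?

06:47:40:20

587060 ÷ 24 = 24460 full seconds, remainder 20 frames.
24460 s = 6 h 47 min 40 s.
Timecode: 06:47:40:20.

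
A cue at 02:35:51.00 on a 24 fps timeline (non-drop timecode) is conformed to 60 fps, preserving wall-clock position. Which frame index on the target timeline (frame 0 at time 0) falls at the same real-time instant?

Source frame index: (2×3600 + 35×60 + 51) × 24 + 0 = 224424.
Real time: 224424 / (24) = 9351 s.
Target frame: (9351) × (60) = 561060.

frame 561060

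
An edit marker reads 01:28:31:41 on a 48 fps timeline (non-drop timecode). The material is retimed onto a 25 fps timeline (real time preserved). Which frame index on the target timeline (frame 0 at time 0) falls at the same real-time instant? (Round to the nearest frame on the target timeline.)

Source frame index: (1×3600 + 28×60 + 31) × 48 + 41 = 254969.
Real time: 254969 / (48) = 254969/48 s.
Target frame: (254969/48) × (25) = 6374225/48 ≈ 132796.354 → 132796.

frame 132796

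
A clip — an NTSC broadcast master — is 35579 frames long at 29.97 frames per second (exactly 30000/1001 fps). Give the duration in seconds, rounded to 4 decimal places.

1187.1526 seconds

Running time = 35579 × 1001/30000 = 35614579/30000 s ≈ 1187.1526 s.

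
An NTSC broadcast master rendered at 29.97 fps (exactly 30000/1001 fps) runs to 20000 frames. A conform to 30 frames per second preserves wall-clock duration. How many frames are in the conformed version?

20020 frames

Target frames = source frames × (target rate / source rate) = 20000 × (30)/(30000/1001) = 20000 × 1001/1000 = 20020.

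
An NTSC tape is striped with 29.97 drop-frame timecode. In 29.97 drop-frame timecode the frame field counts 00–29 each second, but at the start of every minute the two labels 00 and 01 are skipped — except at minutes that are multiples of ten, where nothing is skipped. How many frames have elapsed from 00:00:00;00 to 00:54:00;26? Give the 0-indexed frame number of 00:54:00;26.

97128

Complete 10-minute blocks: 5, each 17982 frames → 89910.
Remaining 4 whole minutes in the current block: 1800 + 3 × 1798 = 7194 frames.
Within the current minute: 0 × 30 + 26 − 2 = 24 (labels ;00/;01 skipped at this minute). Total = 89910 + 7194 + 24 = 97128.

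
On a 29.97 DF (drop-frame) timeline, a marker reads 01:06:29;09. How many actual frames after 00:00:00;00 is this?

119559

Complete 10-minute blocks: 6, each 17982 frames → 107892.
Remaining 6 whole minutes in the current block: 1800 + 5 × 1798 = 10790 frames.
Within the current minute: 29 × 30 + 9 − 2 = 877 (labels ;00/;01 skipped at this minute). Total = 107892 + 10790 + 877 = 119559.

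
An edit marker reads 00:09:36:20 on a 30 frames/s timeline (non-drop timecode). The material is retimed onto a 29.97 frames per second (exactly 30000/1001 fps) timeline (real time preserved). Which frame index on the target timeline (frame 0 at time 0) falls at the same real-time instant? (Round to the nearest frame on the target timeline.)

Source frame index: (0×3600 + 9×60 + 36) × 30 + 20 = 17300.
Real time: 17300 / (30) = 1730/3 s.
Target frame: (1730/3) × (30000/1001) = 17300000/1001 ≈ 17282.717 → 17283.

frame 17283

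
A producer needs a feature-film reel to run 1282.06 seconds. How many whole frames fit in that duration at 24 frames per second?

Frames = 1282.06 × 24 = 769236/25 ≈ 30769.4400.
Complete frames: 30769.

30769 frames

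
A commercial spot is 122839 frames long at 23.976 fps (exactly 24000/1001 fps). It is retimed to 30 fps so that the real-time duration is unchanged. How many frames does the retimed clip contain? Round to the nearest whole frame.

153702 frames

Frames at target rate = 122839 × (30) / (24000/1001) = 122961839/800 ≈ 153702.299.
Nearest whole frame: 153702.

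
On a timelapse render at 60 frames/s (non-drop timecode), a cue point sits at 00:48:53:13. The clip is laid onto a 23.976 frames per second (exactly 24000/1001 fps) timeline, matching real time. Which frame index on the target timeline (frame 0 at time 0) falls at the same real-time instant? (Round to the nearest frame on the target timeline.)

Source frame index: (0×3600 + 48×60 + 53) × 60 + 13 = 175993.
Real time: 175993 / (60) = 175993/60 s.
Target frame: (175993/60) × (24000/1001) = 70397200/1001 ≈ 70326.873 → 70327.

frame 70327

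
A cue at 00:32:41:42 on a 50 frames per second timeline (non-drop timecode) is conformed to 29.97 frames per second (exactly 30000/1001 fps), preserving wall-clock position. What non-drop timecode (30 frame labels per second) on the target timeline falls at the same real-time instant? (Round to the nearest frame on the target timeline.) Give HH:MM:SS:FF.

Source frame index: (0×3600 + 32×60 + 41) × 50 + 42 = 98092.
Real time: 98092 / (50) = 49046/25 s.
Target frame: (49046/25) × (30000/1001) = 58855200/1001 ≈ 58796.404 → 58796.
At 30 labels/s: frame 58796 → 00:32:39:26.

00:32:39:26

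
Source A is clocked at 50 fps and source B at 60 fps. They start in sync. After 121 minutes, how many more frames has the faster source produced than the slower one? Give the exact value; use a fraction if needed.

72600 frames

121 min = 7260 s.
A emits 50 × 7260 = 363000 frames; B emits 60 × 7260 = 435600.
Difference = 72600 frames; B is ahead of A.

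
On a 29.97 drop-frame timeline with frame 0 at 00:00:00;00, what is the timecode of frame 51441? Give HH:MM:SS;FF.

Each 10-minute DF block holds 10 × 60 × 30 − 9 × 2 = 17982 frames. 51441 ÷ 17982 → 2 full blocks, remainder 15477.
Within the partial block the first minute is 1800 frames and each further minute 1798, so 8 further minute boundaries passed. Total skipped labels = 18 × 2 + 2 × 8 = 52.
Non-drop label index = 51441 + 52 = 51493; at 30 labels/s that is 00:28:36:13, i.e. DF 00:28:36;13.

00:28:36;13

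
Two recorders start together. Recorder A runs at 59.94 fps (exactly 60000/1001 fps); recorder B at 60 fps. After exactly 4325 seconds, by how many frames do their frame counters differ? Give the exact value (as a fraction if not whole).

259500/1001 frames

A emits 60000/1001 × 4325 = 259500000/1001 frames; B emits 60 × 4325 = 259500.
Difference = 259500/1001 frames (≈ 259.2408); B is ahead of A.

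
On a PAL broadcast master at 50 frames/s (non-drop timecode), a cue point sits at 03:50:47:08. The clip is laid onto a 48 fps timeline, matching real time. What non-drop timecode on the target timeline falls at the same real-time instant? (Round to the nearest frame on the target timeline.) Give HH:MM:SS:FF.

Source frame index: (3×3600 + 50×60 + 47) × 50 + 8 = 692358.
Real time: 692358 / (50) = 346179/25 s.
Target frame: (346179/25) × (48) = 16616592/25 ≈ 664663.680 → 664664.
At 48 labels/s: frame 664664 → 03:50:47:08.

03:50:47:08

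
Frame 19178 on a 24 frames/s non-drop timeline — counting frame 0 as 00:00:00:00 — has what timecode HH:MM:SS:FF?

00:13:19:02

19178 ÷ 24 = 799 full seconds, remainder 2 frames.
799 s = 0 h 13 min 19 s.
Timecode: 00:13:19:02.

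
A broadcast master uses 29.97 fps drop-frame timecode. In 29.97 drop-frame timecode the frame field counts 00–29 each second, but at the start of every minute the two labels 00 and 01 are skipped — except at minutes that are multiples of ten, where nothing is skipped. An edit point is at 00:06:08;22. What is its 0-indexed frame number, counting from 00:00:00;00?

11050

Complete 10-minute blocks: 0, each 17982 frames → 0.
Remaining 6 whole minutes in the current block: 1800 + 5 × 1798 = 10790 frames.
Within the current minute: 8 × 30 + 22 − 2 = 260 (labels ;00/;01 skipped at this minute). Total = 0 + 10790 + 260 = 11050.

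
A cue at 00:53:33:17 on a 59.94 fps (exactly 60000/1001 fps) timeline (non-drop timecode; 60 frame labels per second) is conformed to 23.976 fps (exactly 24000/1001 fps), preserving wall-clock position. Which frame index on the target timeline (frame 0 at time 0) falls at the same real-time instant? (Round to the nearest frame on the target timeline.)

Source frame index: (0×3600 + 53×60 + 33) × 60 + 17 = 192797.
Real time: 192797 / (60000/1001) = 192989797/60000 s.
Target frame: (192989797/60000) × (24000/1001) = 385594/5 ≈ 77118.800 → 77119.

frame 77119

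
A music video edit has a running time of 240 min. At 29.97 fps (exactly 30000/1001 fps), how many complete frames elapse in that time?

431568 frames

240 min = 14400 s.
Frames = 14400 × 30000/1001 = 432000000/1001 ≈ 431568.4316.
Complete frames: 431568.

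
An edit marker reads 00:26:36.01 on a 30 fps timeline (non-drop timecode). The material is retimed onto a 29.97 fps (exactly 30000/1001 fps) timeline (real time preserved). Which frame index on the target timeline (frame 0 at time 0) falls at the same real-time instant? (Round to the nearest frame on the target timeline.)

Source frame index: (0×3600 + 26×60 + 36) × 30 + 1 = 47881.
Real time: 47881 / (30) = 47881/30 s.
Target frame: (47881/30) × (30000/1001) = 47881000/1001 ≈ 47833.167 → 47833.

frame 47833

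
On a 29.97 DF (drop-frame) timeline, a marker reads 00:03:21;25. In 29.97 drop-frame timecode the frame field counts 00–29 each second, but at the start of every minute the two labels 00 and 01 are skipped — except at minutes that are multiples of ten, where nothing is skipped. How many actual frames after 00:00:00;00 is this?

6049

As if non-drop at 30 labels/s: (0 × 3600 + 3 × 60 + 21) × 30 + 25 = 6055.
Minute boundaries passed: 3; those not divisible by 10: 3 − 0 = 3; dropped labels = 2 × 3 = 6.
Actual frame index = 6055 − 6 = 6049.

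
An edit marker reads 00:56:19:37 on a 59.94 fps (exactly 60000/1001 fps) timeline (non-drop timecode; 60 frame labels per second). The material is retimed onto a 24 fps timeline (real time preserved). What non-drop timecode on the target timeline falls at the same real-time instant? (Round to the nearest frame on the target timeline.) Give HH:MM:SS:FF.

00:56:23:00

Source frame index: (0×3600 + 56×60 + 19) × 60 + 37 = 202777.
Real time: 202777 / (60000/1001) = 202979777/60000 s.
Target frame: (202979777/60000) × (24) = 202979777/2500 ≈ 81191.911 → 81192.
At 24 labels/s: frame 81192 → 00:56:23:00.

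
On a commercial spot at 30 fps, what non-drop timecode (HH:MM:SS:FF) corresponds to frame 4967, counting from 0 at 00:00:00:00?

00:02:45:17

4967 ÷ 30 = 165 full seconds, remainder 17 frames.
165 s = 0 h 2 min 45 s.
Timecode: 00:02:45:17.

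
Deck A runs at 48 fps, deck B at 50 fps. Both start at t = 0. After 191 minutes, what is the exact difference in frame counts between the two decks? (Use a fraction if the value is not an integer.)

22920 frames

191 min = 11460 s.
A emits 48 × 11460 = 550080 frames; B emits 50 × 11460 = 573000.
Difference = 22920 frames; B is ahead of A.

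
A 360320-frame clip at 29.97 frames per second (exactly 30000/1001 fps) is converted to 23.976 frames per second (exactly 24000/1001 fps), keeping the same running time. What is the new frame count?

288256 frames

Target frames = source frames × (target rate / source rate) = 360320 × (24000/1001)/(30000/1001) = 360320 × 4/5 = 288256.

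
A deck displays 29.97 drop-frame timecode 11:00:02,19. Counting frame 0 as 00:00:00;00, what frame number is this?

1186891

Complete 10-minute blocks: 66, each 17982 frames → 1186812.
Remaining 0 whole minutes in the current block: 0 frames.
Within the current minute: 2 × 30 + 19 = 79. Total = 1186812 + 0 + 79 = 1186891.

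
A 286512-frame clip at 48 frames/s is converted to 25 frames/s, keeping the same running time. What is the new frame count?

Target frames = source frames × (target rate / source rate) = 286512 × (25)/(48) = 286512 × 25/48 = 149225.

149225 frames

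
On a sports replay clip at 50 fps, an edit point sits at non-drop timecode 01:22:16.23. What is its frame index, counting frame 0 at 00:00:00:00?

Total seconds to the label: (1 × 3600 + 22 × 60 + 16) = 4936.
Frame index = 4936 × 50 + 23 = 246823.

246823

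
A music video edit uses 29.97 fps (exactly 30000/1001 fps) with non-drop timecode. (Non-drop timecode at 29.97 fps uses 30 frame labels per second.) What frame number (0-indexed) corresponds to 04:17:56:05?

Total seconds to the label: (4 × 3600 + 17 × 60 + 56) = 15476.
Frame index = 15476 × 30 + 5 = 464285.

frame 464285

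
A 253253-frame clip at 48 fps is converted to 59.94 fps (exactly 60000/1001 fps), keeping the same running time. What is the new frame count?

316250 frames

Target frames = source frames × (target rate / source rate) = 253253 × (60000/1001)/(48) = 253253 × 1250/1001 = 316250.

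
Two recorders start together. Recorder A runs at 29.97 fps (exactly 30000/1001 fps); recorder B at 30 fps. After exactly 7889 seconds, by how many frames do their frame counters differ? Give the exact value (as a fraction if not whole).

A emits 30000/1001 × 7889 = 33810000/143 frames; B emits 30 × 7889 = 236670.
Difference = 33810/143 frames (≈ 236.4336); B is ahead of A.

33810/143 frames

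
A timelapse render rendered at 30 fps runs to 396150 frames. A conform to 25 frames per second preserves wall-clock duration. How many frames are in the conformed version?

330125 frames

Target frames = source frames × (target rate / source rate) = 396150 × (25)/(30) = 396150 × 5/6 = 330125.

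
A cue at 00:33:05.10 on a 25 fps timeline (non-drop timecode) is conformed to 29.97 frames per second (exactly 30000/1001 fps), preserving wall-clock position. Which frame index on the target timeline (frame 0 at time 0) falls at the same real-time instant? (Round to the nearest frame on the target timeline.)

Source frame index: (0×3600 + 33×60 + 5) × 25 + 10 = 49635.
Real time: 49635 / (25) = 9927/5 s.
Target frame: (9927/5) × (30000/1001) = 59562000/1001 ≈ 59502.498 → 59502.

frame 59502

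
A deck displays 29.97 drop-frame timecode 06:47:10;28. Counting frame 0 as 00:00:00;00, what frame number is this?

As if non-drop at 30 labels/s: (6 × 3600 + 47 × 60 + 10) × 30 + 28 = 732928.
Minute boundaries passed: 407; those not divisible by 10: 407 − 40 = 367; dropped labels = 2 × 367 = 734.
Actual frame index = 732928 − 734 = 732194.

732194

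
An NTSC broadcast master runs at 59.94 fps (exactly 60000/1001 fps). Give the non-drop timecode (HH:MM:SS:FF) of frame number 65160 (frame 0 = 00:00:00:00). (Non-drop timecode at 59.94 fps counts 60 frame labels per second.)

00:18:06:00

65160 ÷ 60 = 1086 full seconds, remainder 0 frames.
1086 s = 0 h 18 min 6 s.
Timecode: 00:18:06:00.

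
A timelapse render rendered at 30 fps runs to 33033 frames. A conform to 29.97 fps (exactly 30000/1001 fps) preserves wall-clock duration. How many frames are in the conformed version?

33000 frames

Target frames = source frames × (target rate / source rate) = 33033 × (30000/1001)/(30) = 33033 × 1000/1001 = 33000.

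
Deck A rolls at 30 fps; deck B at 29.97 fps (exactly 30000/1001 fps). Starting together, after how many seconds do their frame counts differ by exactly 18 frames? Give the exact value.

600.6 seconds

The gap grows by |30000/1001 − 30| = 30/1001 frames per second.
Time for a 18-frame gap: 18 ÷ (30/1001) = 600.6 s.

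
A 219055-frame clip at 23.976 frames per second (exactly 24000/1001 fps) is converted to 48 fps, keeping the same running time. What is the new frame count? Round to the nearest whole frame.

Frames at target rate = 219055 × (48) / (24000/1001) = 43854811/100 ≈ 438548.110.
Nearest whole frame: 438548.

438548 frames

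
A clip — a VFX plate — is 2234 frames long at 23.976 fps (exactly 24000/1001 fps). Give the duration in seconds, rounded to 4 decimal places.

Running time = 2234 × 1001/24000 = 1118117/12000 s ≈ 93.1764 s.

93.1764 seconds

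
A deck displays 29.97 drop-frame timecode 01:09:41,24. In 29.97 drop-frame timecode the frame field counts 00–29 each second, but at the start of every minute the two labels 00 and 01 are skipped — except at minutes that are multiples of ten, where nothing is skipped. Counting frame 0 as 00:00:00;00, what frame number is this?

125328

As if non-drop at 30 labels/s: (1 × 3600 + 9 × 60 + 41) × 30 + 24 = 125454.
Minute boundaries passed: 69; those not divisible by 10: 69 − 6 = 63; dropped labels = 2 × 63 = 126.
Actual frame index = 125454 − 126 = 125328.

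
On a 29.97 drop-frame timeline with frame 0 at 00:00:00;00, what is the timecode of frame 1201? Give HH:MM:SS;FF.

Ten DF minutes hold 17982 frames, so frame 1201 lies in block 0 (frames 0–17981) with 1201 frames into that block.
The block's first minute is 1800 frames and the rest 1798 each; 1201 frames reaches minute 0, so 0 × 18 + 0 × 2 = 0 labels have been skipped so far.
Adding those back, label number 1201 + 0 = 1201 at 30 labels/s is 40 s + 1 f = 0 h 0 min 40 s frame 1, i.e. 00:00:40;01.

00:00:40;01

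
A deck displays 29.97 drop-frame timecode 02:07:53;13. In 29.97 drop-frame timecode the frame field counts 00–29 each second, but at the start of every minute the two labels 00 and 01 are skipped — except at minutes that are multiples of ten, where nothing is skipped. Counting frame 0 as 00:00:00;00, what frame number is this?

229973

Complete 10-minute blocks: 12, each 17982 frames → 215784.
Remaining 7 whole minutes in the current block: 1800 + 6 × 1798 = 12588 frames.
Within the current minute: 53 × 30 + 13 − 2 = 1601 (labels ;00/;01 skipped at this minute). Total = 215784 + 12588 + 1601 = 229973.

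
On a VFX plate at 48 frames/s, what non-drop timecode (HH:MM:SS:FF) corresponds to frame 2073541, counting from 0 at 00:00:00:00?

11:59:58:37

2073541 ÷ 48 = 43198 full seconds, remainder 37 frames.
43198 s = 11 h 59 min 58 s.
Timecode: 11:59:58:37.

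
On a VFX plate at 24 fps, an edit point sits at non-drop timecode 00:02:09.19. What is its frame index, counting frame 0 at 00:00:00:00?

3115

Total seconds to the label: (0 × 3600 + 2 × 60 + 9) = 129.
Frame index = 129 × 24 + 19 = 3115.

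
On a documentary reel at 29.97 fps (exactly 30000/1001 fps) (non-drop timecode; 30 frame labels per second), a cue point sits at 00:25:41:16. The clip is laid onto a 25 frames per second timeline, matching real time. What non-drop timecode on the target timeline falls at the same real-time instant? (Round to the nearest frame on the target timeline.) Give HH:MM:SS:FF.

00:25:43:02

Source frame index: (0×3600 + 25×60 + 41) × 30 + 16 = 46246.
Real time: 46246 / (30000/1001) = 23146123/15000 s.
Target frame: (23146123/15000) × (25) = 23146123/600 ≈ 38576.872 → 38577.
At 25 labels/s: frame 38577 → 00:25:43:02.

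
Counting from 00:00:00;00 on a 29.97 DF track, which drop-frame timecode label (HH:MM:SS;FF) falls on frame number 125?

00:00:04;05

Ten DF minutes hold 17982 frames, so frame 125 lies in block 0 (frames 0–17981) with 125 frames into that block.
The block's first minute is 1800 frames and the rest 1798 each; 125 frames reaches minute 0, so 0 × 18 + 0 × 2 = 0 labels have been skipped so far.
Adding those back, label number 125 + 0 = 125 at 30 labels/s is 4 s + 5 f = 0 h 0 min 4 s frame 5, i.e. 00:00:04;05.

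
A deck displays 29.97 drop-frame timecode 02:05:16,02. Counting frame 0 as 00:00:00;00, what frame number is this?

Complete 10-minute blocks: 12, each 17982 frames → 215784.
Remaining 5 whole minutes in the current block: 1800 + 4 × 1798 = 8992 frames.
Within the current minute: 16 × 30 + 2 − 2 = 480 (labels ;00/;01 skipped at this minute). Total = 215784 + 8992 + 480 = 225256.

225256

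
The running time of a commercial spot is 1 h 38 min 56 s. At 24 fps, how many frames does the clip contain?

142464 frames

1 h 38 min 56 s = 5936 s.
Frames = 5936 × 24 = 142464.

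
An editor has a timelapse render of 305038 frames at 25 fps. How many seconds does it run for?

12201.52 seconds

Running time = 305038 / (25) = 12201.52 s.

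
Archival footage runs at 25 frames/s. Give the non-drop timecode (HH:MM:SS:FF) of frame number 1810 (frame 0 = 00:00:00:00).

1810 ÷ 25 = 72 full seconds, remainder 10 frames.
72 s = 0 h 1 min 12 s.
Timecode: 00:01:12:10.

00:01:12:10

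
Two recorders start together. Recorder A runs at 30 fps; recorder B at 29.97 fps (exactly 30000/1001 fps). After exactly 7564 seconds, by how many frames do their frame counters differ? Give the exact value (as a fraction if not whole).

A emits 30 × 7564 = 226920 frames; B emits 30000/1001 × 7564 = 226920000/1001.
Difference = 226920/1001 frames (≈ 226.6933); B is behind A.

226920/1001 frames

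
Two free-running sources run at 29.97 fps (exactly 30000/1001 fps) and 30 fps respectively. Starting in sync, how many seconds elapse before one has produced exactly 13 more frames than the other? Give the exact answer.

The gap grows by |30 − 30000/1001| = 30/1001 frames per second.
Time for a 13-frame gap: 13 ÷ (30/1001) = 13013/30 s.

13013/30 seconds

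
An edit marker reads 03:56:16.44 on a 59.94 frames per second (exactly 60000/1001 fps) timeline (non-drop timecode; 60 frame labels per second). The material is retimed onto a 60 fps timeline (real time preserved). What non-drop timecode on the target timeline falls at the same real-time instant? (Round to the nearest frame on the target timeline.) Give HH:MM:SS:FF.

Source frame index: (3×3600 + 56×60 + 16) × 60 + 44 = 850604.
Real time: 850604 / (60000/1001) = 212863651/15000 s.
Target frame: (212863651/15000) × (60) = 212863651/250 ≈ 851454.604 → 851455.
At 60 labels/s: frame 851455 → 03:56:30:55.

03:56:30:55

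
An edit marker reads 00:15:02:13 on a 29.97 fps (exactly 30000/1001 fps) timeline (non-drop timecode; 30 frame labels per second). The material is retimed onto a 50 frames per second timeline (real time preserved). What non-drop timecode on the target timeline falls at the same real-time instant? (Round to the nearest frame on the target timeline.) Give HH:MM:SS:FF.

00:15:03:17

Source frame index: (0×3600 + 15×60 + 2) × 30 + 13 = 27073.
Real time: 27073 / (30000/1001) = 27100073/30000 s.
Target frame: (27100073/30000) × (50) = 27100073/600 ≈ 45166.788 → 45167.
At 50 labels/s: frame 45167 → 00:15:03:17.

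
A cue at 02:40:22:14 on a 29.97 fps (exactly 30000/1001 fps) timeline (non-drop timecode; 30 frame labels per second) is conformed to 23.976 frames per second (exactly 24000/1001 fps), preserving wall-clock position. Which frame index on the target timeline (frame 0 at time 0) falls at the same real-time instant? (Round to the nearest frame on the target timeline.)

Source frame index: (2×3600 + 40×60 + 22) × 30 + 14 = 288674.
Real time: 288674 / (30000/1001) = 144481337/15000 s.
Target frame: (144481337/15000) × (24000/1001) = 1154696/5 ≈ 230939.200 → 230939.

frame 230939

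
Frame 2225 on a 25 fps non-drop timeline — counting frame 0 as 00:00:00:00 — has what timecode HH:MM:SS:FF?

00:01:29:00

2225 ÷ 25 = 89 full seconds, remainder 0 frames.
89 s = 0 h 1 min 29 s.
Timecode: 00:01:29:00.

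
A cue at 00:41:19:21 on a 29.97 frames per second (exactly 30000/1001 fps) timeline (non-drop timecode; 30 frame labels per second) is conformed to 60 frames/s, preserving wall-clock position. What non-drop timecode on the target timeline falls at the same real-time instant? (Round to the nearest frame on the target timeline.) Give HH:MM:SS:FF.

Source frame index: (0×3600 + 41×60 + 19) × 30 + 21 = 74391.
Real time: 74391 / (30000/1001) = 24821797/10000 s.
Target frame: (24821797/10000) × (60) = 74465391/500 ≈ 148930.782 → 148931.
At 60 labels/s: frame 148931 → 00:41:22:11.

00:41:22:11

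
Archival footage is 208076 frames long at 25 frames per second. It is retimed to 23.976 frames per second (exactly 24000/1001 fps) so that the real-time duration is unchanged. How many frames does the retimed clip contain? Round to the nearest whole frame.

199553 frames

Frames at target rate = 208076 × (24000/1001) / (25) = 18159360/91 ≈ 199553.407.
Nearest whole frame: 199553.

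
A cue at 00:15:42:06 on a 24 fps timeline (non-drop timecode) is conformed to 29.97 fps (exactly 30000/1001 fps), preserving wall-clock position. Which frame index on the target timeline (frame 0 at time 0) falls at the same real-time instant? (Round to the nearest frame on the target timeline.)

frame 28239

Source frame index: (0×3600 + 15×60 + 42) × 24 + 6 = 22614.
Real time: 22614 / (24) = 3769/4 s.
Target frame: (3769/4) × (30000/1001) = 28267500/1001 ≈ 28239.261 → 28239.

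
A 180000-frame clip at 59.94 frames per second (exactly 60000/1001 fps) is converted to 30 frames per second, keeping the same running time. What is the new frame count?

90090 frames

Target frames = source frames × (target rate / source rate) = 180000 × (30)/(60000/1001) = 180000 × 1001/2000 = 90090.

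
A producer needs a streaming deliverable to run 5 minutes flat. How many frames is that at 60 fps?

5 min = 300 s.
Frames = 300 × 60 = 18000.

18000 frames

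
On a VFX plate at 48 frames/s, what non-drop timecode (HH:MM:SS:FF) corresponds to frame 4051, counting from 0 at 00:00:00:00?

00:01:24:19

4051 ÷ 48 = 84 full seconds, remainder 19 frames.
84 s = 0 h 1 min 24 s.
Timecode: 00:01:24:19.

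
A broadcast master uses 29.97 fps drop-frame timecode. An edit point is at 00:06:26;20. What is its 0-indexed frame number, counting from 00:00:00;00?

As if non-drop at 30 labels/s: (0 × 3600 + 6 × 60 + 26) × 30 + 20 = 11600.
Minute boundaries passed: 6; those not divisible by 10: 6 − 0 = 6; dropped labels = 2 × 6 = 12.
Actual frame index = 11600 − 12 = 11588.

11588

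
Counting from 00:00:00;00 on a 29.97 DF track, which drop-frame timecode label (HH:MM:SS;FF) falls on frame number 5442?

00:03:01;18

Ten DF minutes hold 17982 frames, so frame 5442 lies in block 0 (frames 0–17981) with 5442 frames into that block.
The block's first minute is 1800 frames and the rest 1798 each; 5442 frames reaches minute 3, so 0 × 18 + 3 × 2 = 6 labels have been skipped so far.
Adding those back, label number 5442 + 6 = 5448 at 30 labels/s is 181 s + 18 f = 0 h 3 min 1 s frame 18, i.e. 00:03:01;18.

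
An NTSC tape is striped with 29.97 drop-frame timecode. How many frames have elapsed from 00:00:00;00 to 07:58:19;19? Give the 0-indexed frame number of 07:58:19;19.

As if non-drop at 30 labels/s: (7 × 3600 + 58 × 60 + 19) × 30 + 19 = 860989.
Minute boundaries passed: 478; those not divisible by 10: 478 − 47 = 431; dropped labels = 2 × 431 = 862.
Actual frame index = 860989 − 862 = 860127.

860127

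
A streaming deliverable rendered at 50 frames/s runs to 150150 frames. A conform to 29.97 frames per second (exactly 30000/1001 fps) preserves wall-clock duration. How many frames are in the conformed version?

90000 frames

Target frames = source frames × (target rate / source rate) = 150150 × (30000/1001)/(50) = 150150 × 600/1001 = 90000.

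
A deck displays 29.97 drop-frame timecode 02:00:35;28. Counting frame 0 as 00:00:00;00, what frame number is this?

Complete 10-minute blocks: 12, each 17982 frames → 215784.
Remaining 0 whole minutes in the current block: 0 frames.
Within the current minute: 35 × 30 + 28 = 1078. Total = 215784 + 0 + 1078 = 216862.

216862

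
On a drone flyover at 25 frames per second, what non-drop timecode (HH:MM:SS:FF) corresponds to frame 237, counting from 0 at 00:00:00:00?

237 ÷ 25 = 9 full seconds, remainder 12 frames.
9 s = 0 h 0 min 9 s.
Timecode: 00:00:09:12.

00:00:09:12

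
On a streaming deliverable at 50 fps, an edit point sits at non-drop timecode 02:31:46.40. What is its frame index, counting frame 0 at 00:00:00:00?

Total seconds to the label: (2 × 3600 + 31 × 60 + 46) = 9106.
Frame index = 9106 × 50 + 40 = 455340.

455340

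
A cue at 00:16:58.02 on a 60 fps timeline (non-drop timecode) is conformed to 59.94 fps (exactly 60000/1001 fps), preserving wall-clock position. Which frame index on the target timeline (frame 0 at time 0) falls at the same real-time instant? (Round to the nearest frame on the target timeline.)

frame 61021

Source frame index: (0×3600 + 16×60 + 58) × 60 + 2 = 61082.
Real time: 61082 / (60) = 30541/30 s.
Target frame: (30541/30) × (60000/1001) = 8726000/143 ≈ 61020.979 → 61021.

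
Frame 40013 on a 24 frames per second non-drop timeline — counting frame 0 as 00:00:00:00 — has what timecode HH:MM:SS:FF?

00:27:47:05

40013 ÷ 24 = 1667 full seconds, remainder 5 frames.
1667 s = 0 h 27 min 47 s.
Timecode: 00:27:47:05.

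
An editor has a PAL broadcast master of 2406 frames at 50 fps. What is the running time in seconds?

48.12 seconds

Running time = 2406 / (50) = 48.12 s.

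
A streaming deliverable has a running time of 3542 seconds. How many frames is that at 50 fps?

177100 frames

Frames = 3542 × 50 = 177100.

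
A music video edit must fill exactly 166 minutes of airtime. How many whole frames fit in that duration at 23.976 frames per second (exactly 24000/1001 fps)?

166 min = 9960 s.
Frames = 9960 × 24000/1001 = 239040000/1001 ≈ 238801.1988.
Complete frames: 238801.

238801 frames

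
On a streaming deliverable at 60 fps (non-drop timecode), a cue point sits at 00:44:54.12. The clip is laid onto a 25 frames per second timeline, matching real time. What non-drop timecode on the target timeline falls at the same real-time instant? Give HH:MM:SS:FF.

Source frame index: (0×3600 + 44×60 + 54) × 60 + 12 = 161652.
Real time: 161652 / (60) = 13471/5 s.
Target frame: (13471/5) × (25) = 67355.
At 25 labels/s: frame 67355 → 00:44:54:05.

00:44:54:05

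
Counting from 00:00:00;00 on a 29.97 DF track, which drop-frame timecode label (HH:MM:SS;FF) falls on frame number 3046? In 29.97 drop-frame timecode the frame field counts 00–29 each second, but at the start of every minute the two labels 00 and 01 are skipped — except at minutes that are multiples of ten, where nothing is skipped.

Ten DF minutes hold 17982 frames, so frame 3046 lies in block 0 (frames 0–17981) with 3046 frames into that block.
The block's first minute is 1800 frames and the rest 1798 each; 3046 frames reaches minute 1, so 0 × 18 + 1 × 2 = 2 labels have been skipped so far.
Adding those back, label number 3046 + 2 = 3048 at 30 labels/s is 101 s + 18 f = 0 h 1 min 41 s frame 18, i.e. 00:01:41;18.

00:01:41;18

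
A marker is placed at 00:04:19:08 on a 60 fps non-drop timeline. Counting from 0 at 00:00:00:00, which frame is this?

Total seconds to the label: (0 × 3600 + 4 × 60 + 19) = 259.
Frame index = 259 × 60 + 8 = 15548.

15548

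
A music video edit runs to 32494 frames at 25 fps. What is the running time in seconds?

1299.76 seconds

Running time = 32494 / (25) = 1299.76 s.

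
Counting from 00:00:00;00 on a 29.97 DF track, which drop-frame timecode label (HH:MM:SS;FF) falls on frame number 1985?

Ten DF minutes hold 17982 frames, so frame 1985 lies in block 0 (frames 0–17981) with 1985 frames into that block.
The block's first minute is 1800 frames and the rest 1798 each; 1985 frames reaches minute 1, so 0 × 18 + 1 × 2 = 2 labels have been skipped so far.
Adding those back, label number 1985 + 2 = 1987 at 30 labels/s is 66 s + 7 f = 0 h 1 min 6 s frame 7, i.e. 00:01:06;07.

00:01:06;07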